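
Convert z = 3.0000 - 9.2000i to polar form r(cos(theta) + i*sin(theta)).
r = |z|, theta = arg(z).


r = sqrt(9+84.64) = sqrt(93.64) = 9.6768
theta = atan2(-9.2, 3) = -71.9395 degrees

r = 9.6768, theta = -71.9395 degrees


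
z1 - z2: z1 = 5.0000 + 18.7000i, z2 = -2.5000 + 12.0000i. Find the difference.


Real: 5 + 2.5 = 7.5
Imag: 18.7 - 12 = 6.7

7.5000 + 6.7000i


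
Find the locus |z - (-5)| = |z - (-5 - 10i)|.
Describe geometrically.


Equal distances means the locus is the perpendicular bisector of z1 and z2.
Midpoint = ((-5+(-5))/2, (0+(-10))/2) = (-5.0000, -5.0000)

Perpendicular bisector through (-5.0000, -5.0000)


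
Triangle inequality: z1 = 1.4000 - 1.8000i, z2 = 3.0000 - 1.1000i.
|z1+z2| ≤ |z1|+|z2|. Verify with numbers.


|z1| = sqrt(1.4^2 + (-1.8)^2) = sqrt(5.2) = 2.2804
|z2| = sqrt(3^2 + (-1.1)^2) = sqrt(10.21) = 3.1953
z1+z2 = 4.4000 - 2.9000i
|z1+z2| = sqrt(27.77) = 5.2697
|z1|+|z2| = 2.2804 + 3.1953 = 5.4757

|z1+z2| = 5.2697 ≤ |z1|+|z2| = 5.4757 (verified)


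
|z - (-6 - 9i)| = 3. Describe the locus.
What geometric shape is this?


|z - z0| = r is a circle with center z0 and radius r.
Center = (-6, -9), radius = 3

Circle with center (-6, -9) and radius 3


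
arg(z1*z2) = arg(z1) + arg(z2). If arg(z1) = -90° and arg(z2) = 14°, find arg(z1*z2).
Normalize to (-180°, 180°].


arg(z1*z2) = -90° + 14° = -76°
Normalized to (-180°, 180°]: -76°

-76°


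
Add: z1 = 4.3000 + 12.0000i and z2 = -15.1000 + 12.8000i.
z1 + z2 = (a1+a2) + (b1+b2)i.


Real: 4.3 - 15.1 = -10.8
Imag: 12 + 12.8 = 24.8

-10.8000 + 24.8000i


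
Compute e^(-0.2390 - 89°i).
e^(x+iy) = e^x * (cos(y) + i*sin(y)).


e^-0.2390 = 0.7874
cos(-89°) = 0.01745
sin(-89°) = -0.99985
Real = 0.7874*0.01745 = 0.0137
Imag = 0.7874*(-0.99985) = -0.7873

0.0137 - 0.7873i


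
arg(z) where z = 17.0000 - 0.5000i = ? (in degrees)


Re = 17, Im = -0.5
arg = atan2(-0.5, 17) = -1.6847 degrees

arg(z) = -1.6847 degrees


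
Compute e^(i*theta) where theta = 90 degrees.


cos(90°) = 0
sin(90°) = 1.0000

e^(i*90°) = 0 + 1.0000i


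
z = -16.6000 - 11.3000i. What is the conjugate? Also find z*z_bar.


z_bar = -16.6000 + 11.3000i
z*z_bar = (-16.6)^2 + (-11.3)^2 = 275.56 + 127.69 = 403.25

z_bar = -16.6000 + 11.3000i, z*z_bar = 403.25


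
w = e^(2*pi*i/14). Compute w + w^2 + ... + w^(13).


With w = e^(2*pi*i/14), all 14 of the 14th roots of unity w^0 = 1, w, ..., w^(13) sum to 0: 1 + w + ... + w^(13) = (1 - w^14)/(1 - w) = 0 since w^14 = 1, w ≠ 1.
Removing the root 1: w + w^2 + ... + w^(13) = 0 - 1 = -1

Sum = -1


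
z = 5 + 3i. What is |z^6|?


|z| = sqrt(25+9) = sqrt(34) = 5.8310
|z^6| = |z|^6 = (sqrt(34))^6 = 34^3 = 39304

|z^6| = 39304


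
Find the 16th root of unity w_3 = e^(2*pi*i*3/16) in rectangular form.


Angle = 360*3/16 = 67.5°
a = cos(67.5°) = 0.3827
b = sin(67.5°) = 0.9239

0.3827 + 0.9239i


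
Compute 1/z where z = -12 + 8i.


|z|^2 = 144+64 = 208
1/z = (-12 - 8i)/208

1/z = -0.0577 - 0.0385i


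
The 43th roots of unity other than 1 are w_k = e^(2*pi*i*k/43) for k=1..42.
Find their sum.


With w = e^(2*pi*i/43), all 43 of the 43th roots of unity w^0 = 1, w, ..., w^(42) sum to 0: 1 + w + ... + w^(42) = (1 - w^43)/(1 - w) = 0 since w^43 = 1, w ≠ 1.
Removing the root 1: w + w^2 + ... + w^(42) = 0 - 1 = -1

Sum = -1


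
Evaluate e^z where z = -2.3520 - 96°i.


e^-2.3520 = 0.0952
cos(-96°) = -0.1045
sin(-96°) = -0.9945
Real = 0.0952*(-0.1045) = -0.0099
Imag = 0.0952*(-0.9945) = -0.0947

-0.0099 - 0.0947i


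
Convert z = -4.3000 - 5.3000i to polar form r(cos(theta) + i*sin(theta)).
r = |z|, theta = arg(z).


r = sqrt(18.49+28.09) = sqrt(46.58) = 6.8250
theta = atan2(-5.3, -4.3) = -129.0531 degrees

r = 6.8250, theta = -129.0531 degrees


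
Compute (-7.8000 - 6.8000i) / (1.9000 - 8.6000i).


Conjugate of z2 = 1.9000 + 8.6000i
Numerator: (-7.8000 - 6.8000i)(1.9000 + 8.6000i) = 43.6600 - 80.0000i
Denominator: 1.9^2 + (-8.6)^2 = 77.57
Result = (43.6600 - 80.0000i)/77.57

0.5628 - 1.0313i


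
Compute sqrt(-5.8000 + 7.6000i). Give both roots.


|z| = sqrt(33.64+57.76) = 9.5603
sqrt((|z|+a)/2) = sqrt((9.5603+(-5.8))/2) = sqrt(1.8802) = 1.3712
sqrt((|z|-a)/2) = sqrt((9.5603-(-5.8))/2) = sqrt(7.6802) = 2.7713

±(1.3712 + 2.7713i) i.e. 1.3712 + 2.7713i and -1.3712 - 2.7713i


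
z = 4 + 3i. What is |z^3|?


|z| = sqrt(16+9) = sqrt(25) = 5
|z^3| = |z|^3 = 5^3 = 125

|z^3| = 125


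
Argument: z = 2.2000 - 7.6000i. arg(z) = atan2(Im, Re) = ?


Re = 2.2, Im = -7.6
arg = atan2(-7.6, 2.2) = -73.8557 degrees

arg(z) = -73.8557 degrees


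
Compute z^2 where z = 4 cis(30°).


r^2 = 4^2 = 16
n*theta = 2*30° = 60° = 60° (mod 360)
a = 16*cos(60°) = 8.0000
b = 16*sin(60°) = 13.8564

16 cis(60°) = 8.0000 + 13.8564i


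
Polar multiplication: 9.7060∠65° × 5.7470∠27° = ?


r = 9.7060 * 5.7470 = 55.7804
theta = 65° + 27° = 92° = 92° (mod 360)

55.7804 cis(92°)


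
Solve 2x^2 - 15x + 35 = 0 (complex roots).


disc = (-15)^2 - 4*2*35 = 225 - 280 = -55
sqrt(|disc|) = sqrt(55) = 7.4162
Real part = 15/(2*2) = 3.7500
Imag part = 7.4162/(2*2) = 1.8540

3.7500 ± 1.8540i


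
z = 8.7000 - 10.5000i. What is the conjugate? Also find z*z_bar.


z_bar = 8.7000 + 10.5000i
z*z_bar = 8.7^2 + (-10.5)^2 = 75.69 + 110.25 = 185.94

z_bar = 8.7000 + 10.5000i, z*z_bar = 185.94


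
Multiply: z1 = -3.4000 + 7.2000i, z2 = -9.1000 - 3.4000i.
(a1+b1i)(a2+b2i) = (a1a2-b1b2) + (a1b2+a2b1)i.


Real = -3.4*(-9.1) - 7.2*(-3.4) = 30.94 - (-24.48) = 55.42
Imag = -3.4*(-3.4) - (9.1)*7.2 = 11.56 - (65.52) = -53.96

55.4200 - 53.9600i


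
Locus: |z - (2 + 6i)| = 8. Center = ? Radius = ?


|z - z0| = r is a circle with center z0 and radius r.
Center = (2, 6), radius = 8

Circle with center (2, 6) and radius 8


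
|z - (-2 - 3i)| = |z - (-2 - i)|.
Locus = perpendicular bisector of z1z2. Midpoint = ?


Equal distances means the locus is the perpendicular bisector of z1 and z2.
Midpoint = ((-2+(-2))/2, (-3+(-1))/2) = (-2.0000, -2.0000)

Perpendicular bisector through (-2.0000, -2.0000)


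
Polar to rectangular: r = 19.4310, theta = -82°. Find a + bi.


a = 19.4310*cos(-82°) = 19.4310*0.139173 = 2.7043
b = 19.4310*sin(-82°) = 19.4310*(-0.99027) = -19.2419

2.7043 - 19.2419i


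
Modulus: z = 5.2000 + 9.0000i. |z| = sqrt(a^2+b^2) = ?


|z| = sqrt(5.2^2 + 9^2) = sqrt(27.04 + 81) = sqrt(108.04) = 10.3942

|z| = 10.3942


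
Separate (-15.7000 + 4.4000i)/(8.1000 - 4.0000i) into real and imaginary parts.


Multiply by conjugate: (-15.7000 + 4.4000i)(8.1000 + 4.0000i) / (8.1^2 + (-4)^2)
Numerator real = -15.7*8.1 + 4.4*(-4) = -144.77
Numerator imag = 4.4*8.1 - (-15.7)*(-4) = -27.16
Denominator = 81.61
Re(z) = -144.77/81.61 = -1.7739
Im(z) = -27.16/81.61 = -0.3328

Re(z) = -1.7739, Im(z) = -0.3328


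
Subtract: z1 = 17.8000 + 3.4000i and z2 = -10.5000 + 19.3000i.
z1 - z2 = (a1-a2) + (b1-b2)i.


Real: 17.8 + 10.5 = 28.3
Imag: 3.4 - 19.3 = -15.9

28.3000 - 15.9000i


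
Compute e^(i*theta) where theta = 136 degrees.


cos(136°) = -0.7193
sin(136°) = 0.6947

e^(i*136°) = -0.7193 + 0.6947i


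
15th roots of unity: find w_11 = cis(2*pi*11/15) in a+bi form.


Angle = 360*11/15 = 264°
a = cos(264°) = -0.1045
b = sin(264°) = -0.9945

-0.1045 - 0.9945i


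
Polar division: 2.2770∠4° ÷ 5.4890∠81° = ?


r = 2.2770 / 5.4890 = 0.4148
theta = 4° - 81° = -77° = 283° (mod 360)

0.4148 cis(283°)


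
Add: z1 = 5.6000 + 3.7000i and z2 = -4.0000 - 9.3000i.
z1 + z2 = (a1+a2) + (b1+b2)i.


Real: 5.6 - 4 = 1.6
Imag: 3.7 - 9.3 = -5.6

1.6000 - 5.6000i


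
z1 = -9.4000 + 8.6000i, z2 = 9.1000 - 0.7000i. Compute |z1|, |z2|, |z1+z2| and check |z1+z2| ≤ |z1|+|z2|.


|z1| = sqrt((-9.4)^2 + 8.6^2) = sqrt(162.32) = 12.7405
|z2| = sqrt(9.1^2 + (-0.7)^2) = sqrt(83.3) = 9.1269
z1+z2 = -0.3000 + 7.9000i
|z1+z2| = sqrt(62.5) = 7.9057
|z1|+|z2| = 12.7405 + 9.1269 = 21.8674

|z1+z2| = 7.9057 ≤ |z1|+|z2| = 21.8674 (verified)


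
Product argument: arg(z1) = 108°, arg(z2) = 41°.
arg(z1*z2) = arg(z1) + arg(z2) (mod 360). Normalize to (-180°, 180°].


arg(z1*z2) = 108° + 41° = 149°
Normalized to (-180°, 180°]: 149°

149°


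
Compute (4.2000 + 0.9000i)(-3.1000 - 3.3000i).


Real = 4.2*(-3.1) - 0.9*(-3.3) = -13.02 - (-2.97) = -10.05
Imag = 4.2*(-3.3) - (3.1)*0.9 = -13.86 - (2.79) = -16.65

-10.0500 - 16.6500i


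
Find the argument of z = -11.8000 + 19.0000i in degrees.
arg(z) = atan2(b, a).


Re = -11.8, Im = 19
arg = atan2(19, -11.8) = 121.8425 degrees

arg(z) = 121.8425 degrees


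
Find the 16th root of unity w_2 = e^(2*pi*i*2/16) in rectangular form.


Angle = 360*2/16 = 45°
a = cos(45°) = 0.7071
b = sin(45°) = 0.7071

0.7071 + 0.7071i


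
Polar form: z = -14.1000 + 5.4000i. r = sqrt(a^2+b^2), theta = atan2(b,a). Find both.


r = sqrt(198.81+29.16) = sqrt(227.97) = 15.0987
theta = atan2(5.4, -14.1) = 159.0442 degrees

r = 15.0987, theta = 159.0442 degrees


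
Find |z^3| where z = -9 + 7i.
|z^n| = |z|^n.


|z| = sqrt(81+49) = sqrt(130) = 11.4018
|z^3| = |z|^3 = (sqrt(130))^3 = 130*sqrt(130)

|z^3| = 130*sqrt(130) ≈ 1482.2281


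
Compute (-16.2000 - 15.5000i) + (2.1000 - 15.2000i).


Real: -16.2 + 2.1 = -14.1
Imag: -15.5 - 15.2 = -30.7

-14.1000 - 30.7000i


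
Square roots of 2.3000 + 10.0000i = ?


|z| = sqrt(5.29+100) = 10.2611
sqrt((|z|+a)/2) = sqrt((10.2611+2.3)/2) = sqrt(6.2805) = 2.5061
sqrt((|z|-a)/2) = sqrt((10.2611-2.3)/2) = sqrt(3.9805) = 1.9951

±(2.5061 + 1.9951i) i.e. 2.5061 + 1.9951i and -2.5061 - 1.9951i


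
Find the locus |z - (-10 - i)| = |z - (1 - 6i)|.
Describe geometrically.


Equal distances means the locus is the perpendicular bisector of z1 and z2.
Midpoint = ((-10+1)/2, (-1+(-6))/2) = (-4.5000, -3.5000)

Perpendicular bisector through (-4.5000, -3.5000)


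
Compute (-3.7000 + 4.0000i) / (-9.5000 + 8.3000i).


Conjugate of z2 = -9.5000 - 8.3000i
Numerator: (-3.7000 + 4.0000i)(-9.5000 - 8.3000i) = 68.3500 - 7.2900i
Denominator: (-9.5)^2 + 8.3^2 = 159.14
Result = (68.3500 - 7.2900i)/159.14

0.4295 - 0.0458i


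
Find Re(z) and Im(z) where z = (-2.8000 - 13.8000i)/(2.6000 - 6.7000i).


Multiply by conjugate: (-2.8000 - 13.8000i)(2.6000 + 6.7000i) / (2.6^2 + (-6.7)^2)
Numerator real = -2.8*2.6 - (13.8)*(-6.7) = 85.18
Numerator imag = -13.8*2.6 - (-2.8)*(-6.7) = -54.64
Denominator = 51.65
Re(z) = 85.18/51.65 = 1.6492
Im(z) = -54.64/51.65 = -1.0579

Re(z) = 1.6492, Im(z) = -1.0579


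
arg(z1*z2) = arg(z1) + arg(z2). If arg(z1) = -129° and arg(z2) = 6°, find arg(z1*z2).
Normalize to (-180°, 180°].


arg(z1*z2) = -129° + 6° = -123°
Normalized to (-180°, 180°]: -123°

-123°


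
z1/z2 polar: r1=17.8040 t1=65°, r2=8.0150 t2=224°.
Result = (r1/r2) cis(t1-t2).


r = 17.8040 / 8.0150 = 2.2213
theta = 65° - 224° = -159° = 201° (mod 360)

2.2213 cis(201°)


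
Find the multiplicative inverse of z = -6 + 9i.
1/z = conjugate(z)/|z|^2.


|z|^2 = 36+81 = 117
1/z = (-6 - 9i)/117

1/z = -0.0513 - 0.0769i


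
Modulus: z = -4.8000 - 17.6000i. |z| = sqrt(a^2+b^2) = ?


|z| = sqrt((-4.8)^2 + (-17.6)^2) = sqrt(23.04 + 309.76) = sqrt(332.8) = 18.2428

|z| = 18.2428


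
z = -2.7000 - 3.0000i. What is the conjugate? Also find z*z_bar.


z_bar = -2.7000 + 3.0000i
z*z_bar = (-2.7)^2 + (-3)^2 = 7.29 + 9 = 16.29

z_bar = -2.7000 + 3.0000i, z*z_bar = 16.29


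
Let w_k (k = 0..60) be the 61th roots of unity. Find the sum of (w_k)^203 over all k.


The roots are w_k = w^k with w = e^(2*pi*i/61), and (w^k)^203 = (w^203)^k.
So S = 1 + u + u^2 + ... + u^(60) with u = w^203.
203 = 3*61 + 20, so 203 is not a multiple of 61: u = (w^61)^3 * w^20 = w^20 ≠ 1 (w is a primitive 61th root), while u^61 = (w^61)^203 = 1.
Geometric series: S = (1 - u^61)/(1 - u) = (1 - 1)/(1 - u) = 0

S = 0


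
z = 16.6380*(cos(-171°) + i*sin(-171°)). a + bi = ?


a = 16.6380*cos(-171°) = 16.6380*(-0.98769) = -16.4332
b = 16.6380*sin(-171°) = 16.6380*(-0.1564345) = -2.6028

-16.4332 - 2.6028i


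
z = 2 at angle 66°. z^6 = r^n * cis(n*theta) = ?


r^6 = 2^6 = 64
n*theta = 6*66° = 396° = 36° (mod 360)
a = 64*cos(36°) = 51.7771
b = 64*sin(36°) = 37.6183

64 cis(36°) = 51.7771 + 37.6183i


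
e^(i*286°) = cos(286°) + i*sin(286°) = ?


cos(286°) = 0.2756
sin(286°) = -0.9613

e^(i*286°) = 0.2756 - 0.9613i


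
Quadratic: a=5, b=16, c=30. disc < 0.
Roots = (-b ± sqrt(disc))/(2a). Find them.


disc = 16^2 - 4*5*30 = 256 - 600 = -344
sqrt(|disc|) = sqrt(344) = 18.5472
Real part = -16/(2*5) = -1.6000
Imag part = 18.5472/(2*5) = 1.8547

-1.6000 ± 1.8547i


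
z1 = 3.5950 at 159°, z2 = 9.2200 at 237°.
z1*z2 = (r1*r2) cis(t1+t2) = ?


r = 3.5950 * 9.2200 = 33.1459
theta = 159° + 237° = 396° = 36° (mod 360)

33.1459 cis(36°)


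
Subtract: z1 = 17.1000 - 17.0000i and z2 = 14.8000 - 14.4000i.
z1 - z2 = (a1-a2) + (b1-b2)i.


Real: 17.1 - 14.8 = 2.3
Imag: -17 + 14.4 = -2.6

2.3000 - 2.6000i


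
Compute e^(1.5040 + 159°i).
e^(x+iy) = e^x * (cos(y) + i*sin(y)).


e^1.5040 = 4.4997
cos(159°) = -0.93358
sin(159°) = 0.358368
Real = 4.4997*(-0.93358) = -4.2008
Imag = 4.4997*0.358368 = 1.6125

-4.2008 + 1.6125i


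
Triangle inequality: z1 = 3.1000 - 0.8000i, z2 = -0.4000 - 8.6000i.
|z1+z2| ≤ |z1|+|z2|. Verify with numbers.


|z1| = sqrt(3.1^2 + (-0.8)^2) = sqrt(10.25) = 3.2016
|z2| = sqrt((-0.4)^2 + (-8.6)^2) = sqrt(74.12) = 8.6093
z1+z2 = 2.7000 - 9.4000i
|z1+z2| = sqrt(95.65) = 9.7801
|z1|+|z2| = 3.2016 + 8.6093 = 11.8109

|z1+z2| = 9.7801 ≤ |z1|+|z2| = 11.8109 (verified)


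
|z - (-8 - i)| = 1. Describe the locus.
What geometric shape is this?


|z - z0| = r is a circle with center z0 and radius r.
Center = (-8, -1), radius = 1

Circle with center (-8, -1) and radius 1


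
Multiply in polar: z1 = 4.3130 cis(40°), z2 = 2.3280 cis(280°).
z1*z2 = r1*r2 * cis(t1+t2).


r = 4.3130 * 2.3280 = 10.0407
theta = 40° + 280° = 320° = 320° (mod 360)

10.0407 cis(320°)


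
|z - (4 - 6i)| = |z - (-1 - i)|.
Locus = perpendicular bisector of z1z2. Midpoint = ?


Equal distances means the locus is the perpendicular bisector of z1 and z2.
Midpoint = ((4+(-1))/2, (-6+(-1))/2) = (1.5000, -3.5000)

Perpendicular bisector through (1.5000, -3.5000)


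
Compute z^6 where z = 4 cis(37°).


r^6 = 4^6 = 4096
n*theta = 6*37° = 222° = 222° (mod 360)
a = 4096*cos(222°) = -3043.9212
b = 4096*sin(222°) = -2740.7590

4096 cis(222°) = -3043.9212 - 2740.7590i


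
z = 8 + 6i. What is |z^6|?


|z| = sqrt(64+36) = sqrt(100) = 10
|z^6| = |z|^6 = 10^6 = 1000000

|z^6| = 1000000


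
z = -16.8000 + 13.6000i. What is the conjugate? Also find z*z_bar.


z_bar = -16.8000 - 13.6000i
z*z_bar = (-16.8)^2 + 13.6^2 = 282.24 + 184.96 = 467.2

z_bar = -16.8000 - 13.6000i, z*z_bar = 467.2


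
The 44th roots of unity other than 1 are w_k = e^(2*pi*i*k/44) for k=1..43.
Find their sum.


With w = e^(2*pi*i/44), all 44 of the 44th roots of unity w^0 = 1, w, ..., w^(43) sum to 0: 1 + w + ... + w^(43) = (1 - w^44)/(1 - w) = 0 since w^44 = 1, w ≠ 1.
Removing the root 1: w + w^2 + ... + w^(43) = 0 - 1 = -1

Sum = -1


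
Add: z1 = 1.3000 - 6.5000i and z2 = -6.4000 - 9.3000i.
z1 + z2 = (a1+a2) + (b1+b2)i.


Real: 1.3 - 6.4 = -5.1
Imag: -6.5 - 9.3 = -15.8

-5.1000 - 15.8000i


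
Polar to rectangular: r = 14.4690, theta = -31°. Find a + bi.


a = 14.4690*cos(-31°) = 14.4690*0.85717 = 12.4024
b = 14.4690*sin(-31°) = 14.4690*(-0.51504) = -7.4521

12.4024 - 7.4521i


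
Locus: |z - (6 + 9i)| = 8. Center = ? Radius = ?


|z - z0| = r is a circle with center z0 and radius r.
Center = (6, 9), radius = 8

Circle with center (6, 9) and radius 8


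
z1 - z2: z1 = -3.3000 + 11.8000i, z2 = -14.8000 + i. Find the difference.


Real: -3.3 + 14.8 = 11.5
Imag: 11.8 - 1 = 10.8

11.5000 + 10.8000i


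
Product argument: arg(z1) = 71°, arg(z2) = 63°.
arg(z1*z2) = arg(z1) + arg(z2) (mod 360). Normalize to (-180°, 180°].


arg(z1*z2) = 71° + 63° = 134°
Normalized to (-180°, 180°]: 134°

134°


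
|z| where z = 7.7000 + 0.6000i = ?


|z| = sqrt(7.7^2 + 0.6^2) = sqrt(59.29 + 0.36) = sqrt(59.65) = 7.7233

|z| = 7.7233


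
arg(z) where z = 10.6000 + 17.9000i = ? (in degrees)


Re = 10.6, Im = 17.9
arg = atan2(17.9, 10.6) = 59.3669 degrees

arg(z) = 59.3669 degrees


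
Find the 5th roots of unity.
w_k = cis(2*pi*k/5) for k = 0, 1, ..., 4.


The 5th roots of unity are cis(360k/5°) for k=0..4
Angle step = 360/5 = 72°
Primitive root: cis(72°)
Primitive root = 0.3090 + 0.9511i

5 roots at angles: 0°, 72°, 144°, 216°, 288°


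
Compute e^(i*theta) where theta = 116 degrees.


cos(116°) = -0.4384
sin(116°) = 0.8988

e^(i*116°) = -0.4384 + 0.8988i


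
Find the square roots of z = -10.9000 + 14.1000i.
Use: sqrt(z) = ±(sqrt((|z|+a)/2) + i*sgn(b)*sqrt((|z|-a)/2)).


|z| = sqrt(118.81+198.81) = 17.8219
sqrt((|z|+a)/2) = sqrt((17.8219+(-10.9))/2) = sqrt(3.4609) = 1.8604
sqrt((|z|-a)/2) = sqrt((17.8219-(-10.9))/2) = sqrt(14.3609) = 3.7896

±(1.8604 + 3.7896i) i.e. 1.8604 + 3.7896i and -1.8604 - 3.7896i


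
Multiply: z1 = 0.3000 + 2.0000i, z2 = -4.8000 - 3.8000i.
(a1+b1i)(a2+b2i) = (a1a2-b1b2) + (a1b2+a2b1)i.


Real = 0.3*(-4.8) - 2*(-3.8) = -1.44 - (-7.6) = 6.16
Imag = 0.3*(-3.8) - (4.8)*2 = -1.14 - (9.6) = -10.74

6.1600 - 10.7400i


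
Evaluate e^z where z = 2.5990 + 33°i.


e^2.5990 = 13.45028
cos(33°) = 0.838671
sin(33°) = 0.544639
Real = 13.45028*0.838671 = 11.2804
Imag = 13.45028*0.544639 = 7.3255

11.2804 + 7.3255i


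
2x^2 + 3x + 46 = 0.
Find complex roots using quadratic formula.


disc = 3^2 - 4*2*46 = 9 - 368 = -359
sqrt(|disc|) = sqrt(359) = 18.9473
Real part = -3/(2*2) = -0.7500
Imag part = 18.9473/(2*2) = 4.7368

-0.7500 ± 4.7368i


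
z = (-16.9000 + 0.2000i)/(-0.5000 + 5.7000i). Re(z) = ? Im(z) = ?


Multiply by conjugate: (-16.9000 + 0.2000i)(-0.5000 - 5.7000i) / ((-0.5)^2 + 5.7^2)
Numerator real = -16.9*(-0.5) + 0.2*5.7 = 9.59
Numerator imag = 0.2*(-0.5) - (-16.9)*5.7 = 96.23
Denominator = 32.74
Re(z) = 9.59/32.74 = 0.2929
Im(z) = 96.23/32.74 = 2.9392

Re(z) = 0.2929, Im(z) = 2.9392


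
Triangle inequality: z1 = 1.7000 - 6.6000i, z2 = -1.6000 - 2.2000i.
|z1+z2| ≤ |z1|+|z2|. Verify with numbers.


|z1| = sqrt(1.7^2 + (-6.6)^2) = sqrt(46.45) = 6.8154
|z2| = sqrt((-1.6)^2 + (-2.2)^2) = sqrt(7.4) = 2.7203
z1+z2 = 0.1000 - 8.8000i
|z1+z2| = sqrt(77.45) = 8.8006
|z1|+|z2| = 6.8154 + 2.7203 = 9.5357

|z1+z2| = 8.8006 ≤ |z1|+|z2| = 9.5357 (verified)


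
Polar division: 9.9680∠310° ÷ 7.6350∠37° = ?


r = 9.9680 / 7.6350 = 1.3056
theta = 310° - 37° = 273° = 273° (mod 360)

1.3056 cis(273°)


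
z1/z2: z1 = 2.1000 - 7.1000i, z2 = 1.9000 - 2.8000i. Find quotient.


Conjugate of z2 = 1.9000 + 2.8000i
Numerator: (2.1000 - 7.1000i)(1.9000 + 2.8000i) = 23.8700 - 7.6100i
Denominator: 1.9^2 + (-2.8)^2 = 11.45
Result = (23.8700 - 7.6100i)/11.45

2.0847 - 0.6646i


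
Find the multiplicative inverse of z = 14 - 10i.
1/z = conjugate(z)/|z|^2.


|z|^2 = 196+100 = 296
1/z = (14 + 10i)/296

1/z = 0.0473 + 0.0338i


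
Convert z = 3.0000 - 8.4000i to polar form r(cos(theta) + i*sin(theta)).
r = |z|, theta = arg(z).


r = sqrt(9+70.56) = sqrt(79.56) = 8.9196
theta = atan2(-8.4, 3) = -70.3462 degrees

r = 8.9196, theta = -70.3462 degrees


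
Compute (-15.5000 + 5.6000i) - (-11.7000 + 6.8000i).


Real: -15.5 + 11.7 = -3.8
Imag: 5.6 - 6.8 = -1.2

-3.8000 - 1.2000i


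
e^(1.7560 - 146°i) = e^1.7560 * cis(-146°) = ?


e^1.7560 = 5.7892
cos(-146°) = -0.82904
sin(-146°) = -0.5592
Real = 5.7892*(-0.82904) = -4.7995
Imag = 5.7892*(-0.5592) = -3.2373

-4.7995 - 3.2373i


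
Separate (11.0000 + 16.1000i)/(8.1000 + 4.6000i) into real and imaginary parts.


Multiply by conjugate: (11.0000 + 16.1000i)(8.1000 - 4.6000i) / (8.1^2 + 4.6^2)
Numerator real = 11*8.1 + 16.1*4.6 = 163.16
Numerator imag = 16.1*8.1 - 11*4.6 = 79.81
Denominator = 86.77
Re(z) = 163.16/86.77 = 1.8804
Im(z) = 79.81/86.77 = 0.9198

Re(z) = 1.8804, Im(z) = 0.9198


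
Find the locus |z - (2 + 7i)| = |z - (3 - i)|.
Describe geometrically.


Equal distances means the locus is the perpendicular bisector of z1 and z2.
Midpoint = ((2+3)/2, (7+(-1))/2) = (2.5000, 3.0000)

Perpendicular bisector through (2.5000, 3.0000)


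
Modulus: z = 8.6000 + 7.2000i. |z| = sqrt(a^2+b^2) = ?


|z| = sqrt(8.6^2 + 7.2^2) = sqrt(73.96 + 51.84) = sqrt(125.8) = 11.2161

|z| = 11.2161


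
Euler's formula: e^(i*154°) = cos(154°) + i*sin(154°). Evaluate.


cos(154°) = -0.8988
sin(154°) = 0.4384

e^(i*154°) = -0.8988 + 0.4384i


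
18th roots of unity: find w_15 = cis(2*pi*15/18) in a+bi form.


Angle = 360*15/18 = 300°
a = cos(300°) = 0.5000
b = sin(300°) = -0.8660

0.5000 - 0.8660i


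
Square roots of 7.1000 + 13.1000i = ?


|z| = sqrt(50.41+171.61) = 14.9003
sqrt((|z|+a)/2) = sqrt((14.9003+7.1)/2) = sqrt(11.0002) = 3.3167
sqrt((|z|-a)/2) = sqrt((14.9003-7.1)/2) = sqrt(3.9002) = 1.9749

±(3.3167 + 1.9749i) i.e. 3.3167 + 1.9749i and -3.3167 - 1.9749i


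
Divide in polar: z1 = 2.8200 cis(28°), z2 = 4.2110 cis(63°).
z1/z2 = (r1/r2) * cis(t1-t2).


r = 2.8200 / 4.2110 = 0.6697
theta = 28° - 63° = -35° = 325° (mod 360)

0.6697 cis(325°)


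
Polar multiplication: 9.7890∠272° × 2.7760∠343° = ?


r = 9.7890 * 2.7760 = 27.1743
theta = 272° + 343° = 615° = 255° (mod 360)

27.1743 cis(255°)


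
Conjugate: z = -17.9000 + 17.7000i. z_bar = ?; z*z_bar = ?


z_bar = -17.9000 - 17.7000i
z*z_bar = (-17.9)^2 + 17.7^2 = 320.41 + 313.29 = 633.7

z_bar = -17.9000 - 17.7000i, z*z_bar = 633.7


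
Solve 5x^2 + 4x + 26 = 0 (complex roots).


disc = 4^2 - 4*5*26 = 16 - 520 = -504
sqrt(|disc|) = sqrt(504) = 22.4499
Real part = -4/(2*5) = -0.4000
Imag part = 22.4499/(2*5) = 2.2450

-0.4000 ± 2.2450i


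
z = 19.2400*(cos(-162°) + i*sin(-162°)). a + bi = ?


a = 19.2400*cos(-162°) = 19.2400*(-0.951057) = -18.2983
b = 19.2400*sin(-162°) = 19.2400*(-0.30902) = -5.9455

-18.2983 - 5.9455i


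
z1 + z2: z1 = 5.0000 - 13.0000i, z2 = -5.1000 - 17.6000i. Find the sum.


Real: 5 - 5.1 = -0.1
Imag: -13 - 17.6 = -30.6

-0.1000 - 30.6000i


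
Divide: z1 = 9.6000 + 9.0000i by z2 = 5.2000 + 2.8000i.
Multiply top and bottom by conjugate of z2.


Conjugate of z2 = 5.2000 - 2.8000i
Numerator: (9.6000 + 9.0000i)(5.2000 - 2.8000i) = 75.1200 + 19.9200i
Denominator: 5.2^2 + 2.8^2 = 34.88
Result = (75.1200 + 19.9200i)/34.88

2.1537 + 0.5711i


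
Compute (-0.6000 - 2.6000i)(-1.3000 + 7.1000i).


Real = -0.6*(-1.3) - (-2.6)*7.1 = 0.78 - (-18.46) = 19.24
Imag = -0.6*7.1 - (1.3)*(-2.6) = -4.26 + 3.38 = -0.88

19.2400 - 0.8800i


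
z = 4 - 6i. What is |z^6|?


|z| = sqrt(16+36) = sqrt(52) = 7.2111
|z^6| = |z|^6 = (sqrt(52))^6 = 52^3 = 140608

|z^6| = 140608


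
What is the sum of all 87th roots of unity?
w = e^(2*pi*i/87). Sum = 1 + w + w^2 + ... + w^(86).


The sum of all 87th roots of unity is 0.
Geometric series: (1 - w^87)/(1 - w) = (1-1)/(1-w) = 0 since w^87 = 1, w ≠ 1.
Alternatively: coefficient of z^86 in z^87 - 1 is 0.

0


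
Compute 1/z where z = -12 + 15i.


|z|^2 = 144+225 = 369
1/z = (-12 - 15i)/369

1/z = -0.0325 - 0.0407i


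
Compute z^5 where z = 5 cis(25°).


r^5 = 5^5 = 3125
n*theta = 5*25° = 125° = 125° (mod 360)
a = 3125*cos(125°) = -1792.4264
b = 3125*sin(125°) = 2559.8501

3125 cis(125°) = -1792.4264 + 2559.8501i


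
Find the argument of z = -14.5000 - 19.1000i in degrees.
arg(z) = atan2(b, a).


Re = -14.5, Im = -19.1
arg = atan2(-19.1, -14.5) = -127.2044 degrees

arg(z) = -127.2044 degrees


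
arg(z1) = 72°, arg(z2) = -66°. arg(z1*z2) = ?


arg(z1*z2) = 72° - 66° = 6°
Normalized to (-180°, 180°]: 6°

6°


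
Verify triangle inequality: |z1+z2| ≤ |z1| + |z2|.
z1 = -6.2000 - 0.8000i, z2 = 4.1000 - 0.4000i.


|z1| = sqrt((-6.2)^2 + (-0.8)^2) = sqrt(39.08) = 6.2514
|z2| = sqrt(4.1^2 + (-0.4)^2) = sqrt(16.97) = 4.1195
z1+z2 = -2.1000 - 1.2000i
|z1+z2| = sqrt(5.85) = 2.4187
|z1|+|z2| = 6.2514 + 4.1195 = 10.3709

|z1+z2| = 2.4187 ≤ |z1|+|z2| = 10.3709 (verified)


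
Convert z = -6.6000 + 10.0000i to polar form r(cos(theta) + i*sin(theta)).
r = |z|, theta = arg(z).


r = sqrt(43.56+100) = sqrt(143.56) = 11.9817
theta = atan2(10, -6.6) = 123.4248 degrees

r = 11.9817, theta = 123.4248 degrees


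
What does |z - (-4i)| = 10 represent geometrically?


|z - z0| = r is a circle with center z0 and radius r.
Center = (0, -4), radius = 10

Circle with center (0, -4) and radius 10


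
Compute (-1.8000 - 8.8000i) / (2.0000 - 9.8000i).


Conjugate of z2 = 2.0000 + 9.8000i
Numerator: (-1.8000 - 8.8000i)(2.0000 + 9.8000i) = 82.6400 - 35.2400i
Denominator: 2^2 + (-9.8)^2 = 100.04
Result = (82.6400 - 35.2400i)/100.04

0.8261 - 0.3523i


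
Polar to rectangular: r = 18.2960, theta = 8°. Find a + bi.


a = 18.2960*cos(8°) = 18.2960*0.990268 = 18.1179
b = 18.2960*sin(8°) = 18.2960*0.13917 = 2.5463

18.1179 + 2.5463i


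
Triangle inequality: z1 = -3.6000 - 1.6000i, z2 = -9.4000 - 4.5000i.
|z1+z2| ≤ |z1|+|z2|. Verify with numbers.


|z1| = sqrt((-3.6)^2 + (-1.6)^2) = sqrt(15.52) = 3.9395
|z2| = sqrt((-9.4)^2 + (-4.5)^2) = sqrt(108.61) = 10.4216
z1+z2 = -13.0000 - 6.1000i
|z1+z2| = sqrt(206.21) = 14.3600
|z1|+|z2| = 3.9395 + 10.4216 = 14.3611

|z1+z2| = 14.3600 ≤ |z1|+|z2| = 14.3611 (verified)


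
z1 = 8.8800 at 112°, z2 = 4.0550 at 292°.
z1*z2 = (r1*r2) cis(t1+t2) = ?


r = 8.8800 * 4.0550 = 36.0084
theta = 112° + 292° = 404° = 44° (mod 360)

36.0084 cis(44°)


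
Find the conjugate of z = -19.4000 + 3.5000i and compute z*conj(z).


z_bar = -19.4000 - 3.5000i
z*z_bar = (-19.4)^2 + 3.5^2 = 376.36 + 12.25 = 388.61

z_bar = -19.4000 - 3.5000i, z*z_bar = 388.61


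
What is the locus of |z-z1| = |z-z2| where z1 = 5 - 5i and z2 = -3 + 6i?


Equal distances means the locus is the perpendicular bisector of z1 and z2.
Midpoint = ((5+(-3))/2, (-5+6)/2) = (1.0000, 0.5000)

Perpendicular bisector through (1.0000, 0.5000)


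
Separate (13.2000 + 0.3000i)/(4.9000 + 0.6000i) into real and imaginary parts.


Multiply by conjugate: (13.2000 + 0.3000i)(4.9000 - 0.6000i) / (4.9^2 + 0.6^2)
Numerator real = 13.2*4.9 + 0.3*0.6 = 64.86
Numerator imag = 0.3*4.9 - 13.2*0.6 = -6.45
Denominator = 24.37
Re(z) = 64.86/24.37 = 2.6615
Im(z) = -6.45/24.37 = -0.2647

Re(z) = 2.6615, Im(z) = -0.2647


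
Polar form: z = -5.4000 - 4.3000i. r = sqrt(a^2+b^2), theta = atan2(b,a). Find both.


r = sqrt(29.16+18.49) = sqrt(47.65) = 6.9029
theta = atan2(-4.3, -5.4) = -141.4698 degrees

r = 6.9029, theta = -141.4698 degrees


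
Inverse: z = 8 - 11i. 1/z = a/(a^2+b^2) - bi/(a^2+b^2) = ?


|z|^2 = 64+121 = 185
1/z = (8 + 11i)/185

1/z = 0.0432 + 0.0595i


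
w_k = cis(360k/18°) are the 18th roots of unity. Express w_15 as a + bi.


Angle = 360*15/18 = 300°
a = cos(300°) = 0.5000
b = sin(300°) = -0.8660

0.5000 - 0.8660i


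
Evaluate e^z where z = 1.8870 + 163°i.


e^1.8870 = 6.59954
cos(163°) = -0.956305
sin(163°) = 0.29237
Real = 6.59954*(-0.956305) = -6.3112
Imag = 6.59954*0.29237 = 1.9295

-6.3112 + 1.9295i


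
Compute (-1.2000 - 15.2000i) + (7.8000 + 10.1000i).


Real: -1.2 + 7.8 = 6.6
Imag: -15.2 + 10.1 = -5.1

6.6000 - 5.1000i


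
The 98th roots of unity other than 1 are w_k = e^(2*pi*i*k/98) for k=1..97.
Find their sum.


With w = e^(2*pi*i/98), all 98 of the 98th roots of unity w^0 = 1, w, ..., w^(97) sum to 0: 1 + w + ... + w^(97) = (1 - w^98)/(1 - w) = 0 since w^98 = 1, w ≠ 1.
Removing the root 1: w + w^2 + ... + w^(97) = 0 - 1 = -1

Sum = -1


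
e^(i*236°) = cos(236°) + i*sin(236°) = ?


cos(236°) = -0.5592
sin(236°) = -0.8290

e^(i*236°) = -0.5592 - 0.8290i


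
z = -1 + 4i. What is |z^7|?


|z| = sqrt(1+16) = sqrt(17) = 4.1231
|z^7| = |z|^7 = (sqrt(17))^7 = 17^3 * sqrt(17) = 4913*sqrt(17)

|z^7| = 4913*sqrt(17) ≈ 20256.8179


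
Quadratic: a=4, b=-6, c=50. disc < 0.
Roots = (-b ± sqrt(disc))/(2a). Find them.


disc = (-6)^2 - 4*4*50 = 36 - 800 = -764
sqrt(|disc|) = sqrt(764) = 27.6405
Real part = 6/(2*4) = 0.7500
Imag part = 27.6405/(2*4) = 3.4551

0.7500 ± 3.4551i


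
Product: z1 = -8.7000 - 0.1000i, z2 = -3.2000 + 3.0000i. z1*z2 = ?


Real = -8.7*(-3.2) - (-0.1)*3 = 27.84 - (-0.3) = 28.14
Imag = -8.7*3 - (3.2)*(-0.1) = -26.1 + 0.32 = -25.78

28.1400 - 25.7800i


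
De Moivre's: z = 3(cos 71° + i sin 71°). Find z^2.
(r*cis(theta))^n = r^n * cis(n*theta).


r^2 = 3^2 = 9
n*theta = 2*71° = 142° = 142° (mod 360)
a = 9*cos(142°) = -7.0921
b = 9*sin(142°) = 5.5410

9 cis(142°) = -7.0921 + 5.5410i


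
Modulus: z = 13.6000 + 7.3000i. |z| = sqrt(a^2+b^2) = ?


|z| = sqrt(13.6^2 + 7.3^2) = sqrt(184.96 + 53.29) = sqrt(238.25) = 15.4353

|z| = 15.4353


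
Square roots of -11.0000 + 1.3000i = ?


|z| = sqrt(121+1.69) = 11.0766
sqrt((|z|+a)/2) = sqrt((11.0766+(-11))/2) = sqrt(0.0383) = 0.1956
sqrt((|z|-a)/2) = sqrt((11.0766-(-11))/2) = sqrt(11.0383) = 3.3224

±(0.1956 + 3.3224i) i.e. 0.1956 + 3.3224i and -0.1956 - 3.3224i


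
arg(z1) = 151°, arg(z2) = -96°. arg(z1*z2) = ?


arg(z1*z2) = 151° - 96° = 55°
Normalized to (-180°, 180°]: 55°

55°


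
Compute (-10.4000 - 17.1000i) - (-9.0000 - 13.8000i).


Real: -10.4 + 9 = -1.4
Imag: -17.1 + 13.8 = -3.3

-1.4000 - 3.3000i


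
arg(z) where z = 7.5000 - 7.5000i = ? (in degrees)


Re = 7.5, Im = -7.5
arg = atan2(-7.5, 7.5) = -45.0000 degrees

arg(z) = -45.0000 degrees


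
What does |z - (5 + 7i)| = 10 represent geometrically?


|z - z0| = r is a circle with center z0 and radius r.
Center = (5, 7), radius = 10

Circle with center (5, 7) and radius 10


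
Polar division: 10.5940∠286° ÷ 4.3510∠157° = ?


r = 10.5940 / 4.3510 = 2.4348
theta = 286° - 157° = 129° = 129° (mod 360)

2.4348 cis(129°)


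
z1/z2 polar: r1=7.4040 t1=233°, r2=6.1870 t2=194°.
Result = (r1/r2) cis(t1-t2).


r = 7.4040 / 6.1870 = 1.1967
theta = 233° - 194° = 39° = 39° (mod 360)

1.1967 cis(39°)


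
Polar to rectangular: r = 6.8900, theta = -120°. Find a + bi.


a = 6.8900*cos(-120°) = 6.8900*(-0.5) = -3.4450
b = 6.8900*sin(-120°) = 6.8900*(-0.86603) = -5.9669

-3.4450 - 5.9669i


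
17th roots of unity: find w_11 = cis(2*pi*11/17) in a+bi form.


Angle = 360*11/17 = 232.9412°
a = cos(232.9412°) = -0.6026
b = sin(232.9412°) = -0.7980

-0.6026 - 0.7980i


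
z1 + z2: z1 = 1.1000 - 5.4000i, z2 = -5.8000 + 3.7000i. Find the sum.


Real: 1.1 - 5.8 = -4.7
Imag: -5.4 + 3.7 = -1.7

-4.7000 - 1.7000i


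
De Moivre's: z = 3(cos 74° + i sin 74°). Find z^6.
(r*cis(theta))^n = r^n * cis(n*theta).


r^6 = 3^6 = 729
n*theta = 6*74° = 444° = 84° (mod 360)
a = 729*cos(84°) = 76.2012
b = 729*sin(84°) = 725.0065

729 cis(84°) = 76.2012 + 725.0065i


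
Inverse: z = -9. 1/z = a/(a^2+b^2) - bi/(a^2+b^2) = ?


|z|^2 = 81+0 = 81
1/z = (-9 - 0i)/81

1/z = -0.1111 + 0i


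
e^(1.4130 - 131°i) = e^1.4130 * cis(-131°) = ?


e^1.4130 = 4.1083
cos(-131°) = -0.65606
sin(-131°) = -0.7547
Real = 4.1083*(-0.65606) = -2.6953
Imag = 4.1083*(-0.7547) = -3.1005

-2.6953 - 3.1005i


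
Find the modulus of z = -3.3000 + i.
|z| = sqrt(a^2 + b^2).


|z| = sqrt((-3.3)^2 + 1^2) = sqrt(10.89 + 1) = sqrt(11.89) = 3.4482

|z| = 3.4482


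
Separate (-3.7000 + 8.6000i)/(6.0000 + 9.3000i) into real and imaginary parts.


Multiply by conjugate: (-3.7000 + 8.6000i)(6.0000 - 9.3000i) / (6^2 + 9.3^2)
Numerator real = -3.7*6 + 8.6*9.3 = 57.78
Numerator imag = 8.6*6 - (-3.7)*9.3 = 86.01
Denominator = 122.49
Re(z) = 57.78/122.49 = 0.4717
Im(z) = 86.01/122.49 = 0.7022

Re(z) = 0.4717, Im(z) = 0.7022


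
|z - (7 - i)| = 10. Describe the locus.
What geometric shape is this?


|z - z0| = r is a circle with center z0 and radius r.
Center = (7, -1), radius = 10

Circle with center (7, -1) and radius 10


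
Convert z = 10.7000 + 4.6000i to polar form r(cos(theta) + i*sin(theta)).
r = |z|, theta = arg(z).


r = sqrt(114.49+21.16) = sqrt(135.65) = 11.6469
theta = atan2(4.6, 10.7) = 23.2632 degrees

r = 11.6469, theta = 23.2632 degrees


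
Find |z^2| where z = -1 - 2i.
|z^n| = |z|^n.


|z| = sqrt(1+4) = sqrt(5) = 2.2361
|z^2| = |z|^2 = (sqrt(5))^2 = 5

|z^2| = 5


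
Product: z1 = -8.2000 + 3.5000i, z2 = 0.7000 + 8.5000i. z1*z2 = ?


Real = -8.2*0.7 - 3.5*8.5 = -5.74 - 29.75 = -35.49
Imag = -8.2*8.5 + 0.7*3.5 = -69.7 + 2.45 = -67.25

-35.4900 - 67.2500i


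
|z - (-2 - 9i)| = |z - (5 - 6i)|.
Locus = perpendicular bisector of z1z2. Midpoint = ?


Equal distances means the locus is the perpendicular bisector of z1 and z2.
Midpoint = ((-2+5)/2, (-9+(-6))/2) = (1.5000, -7.5000)

Perpendicular bisector through (1.5000, -7.5000)


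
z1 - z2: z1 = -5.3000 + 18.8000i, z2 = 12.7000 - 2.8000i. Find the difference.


Real: -5.3 - 12.7 = -18
Imag: 18.8 + 2.8 = 21.6

-18.0000 + 21.6000i


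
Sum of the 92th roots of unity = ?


The sum of all 92th roots of unity is 0.
Geometric series: (1 - w^92)/(1 - w) = (1-1)/(1-w) = 0 since w^92 = 1, w ≠ 1.
Alternatively: coefficient of z^91 in z^92 - 1 is 0.

0


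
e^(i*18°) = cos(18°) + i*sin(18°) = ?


cos(18°) = 0.9511
sin(18°) = 0.3090

e^(i*18°) = 0.9511 + 0.3090i


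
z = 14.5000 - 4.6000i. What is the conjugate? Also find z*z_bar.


z_bar = 14.5000 + 4.6000i
z*z_bar = 14.5^2 + (-4.6)^2 = 210.25 + 21.16 = 231.41

z_bar = 14.5000 + 4.6000i, z*z_bar = 231.41


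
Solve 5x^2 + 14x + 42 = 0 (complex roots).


disc = 14^2 - 4*5*42 = 196 - 840 = -644
sqrt(|disc|) = sqrt(644) = 25.3772
Real part = -14/(2*5) = -1.4000
Imag part = 25.3772/(2*5) = 2.5377

-1.4000 ± 2.5377i


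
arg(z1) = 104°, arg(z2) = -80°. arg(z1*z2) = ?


arg(z1*z2) = 104° - 80° = 24°
Normalized to (-180°, 180°]: 24°

24°


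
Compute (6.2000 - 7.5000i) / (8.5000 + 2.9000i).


Conjugate of z2 = 8.5000 - 2.9000i
Numerator: (6.2000 - 7.5000i)(8.5000 - 2.9000i) = 30.9500 - 81.7300i
Denominator: 8.5^2 + 2.9^2 = 80.66
Result = (30.9500 - 81.7300i)/80.66

0.3837 - 1.0133i


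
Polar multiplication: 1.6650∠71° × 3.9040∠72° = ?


r = 1.6650 * 3.9040 = 6.5002
theta = 71° + 72° = 143° = 143° (mod 360)

6.5002 cis(143°)


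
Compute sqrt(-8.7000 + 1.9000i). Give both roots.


|z| = sqrt(75.69+3.61) = 8.9051
sqrt((|z|+a)/2) = sqrt((8.9051+(-8.7))/2) = sqrt(0.1025) = 0.3202
sqrt((|z|-a)/2) = sqrt((8.9051-(-8.7))/2) = sqrt(8.8025) = 2.9669

±(0.3202 + 2.9669i) i.e. 0.3202 + 2.9669i and -0.3202 - 2.9669i


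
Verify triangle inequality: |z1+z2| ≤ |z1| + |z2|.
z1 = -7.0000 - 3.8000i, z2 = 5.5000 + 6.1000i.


|z1| = sqrt((-7)^2 + (-3.8)^2) = sqrt(63.44) = 7.9649
|z2| = sqrt(5.5^2 + 6.1^2) = sqrt(67.46) = 8.2134
z1+z2 = -1.5000 + 2.3000i
|z1+z2| = sqrt(7.54) = 2.7459
|z1|+|z2| = 7.9649 + 8.2134 = 16.1783

|z1+z2| = 2.7459 ≤ |z1|+|z2| = 16.1783 (verified)


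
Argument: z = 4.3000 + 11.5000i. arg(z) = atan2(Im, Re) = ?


Re = 4.3, Im = 11.5
arg = atan2(11.5, 4.3) = 69.4986 degrees

arg(z) = 69.4986 degrees


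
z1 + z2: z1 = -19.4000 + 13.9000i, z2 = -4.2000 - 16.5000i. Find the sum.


Real: -19.4 - 4.2 = -23.6
Imag: 13.9 - 16.5 = -2.6

-23.6000 - 2.6000i


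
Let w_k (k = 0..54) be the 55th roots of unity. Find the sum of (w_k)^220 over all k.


The roots are w_k = w^k with w = e^(2*pi*i/55), and (w^k)^220 = (w^220)^k.
So S = 1 + u + u^2 + ... + u^(54) with u = w^220.
220 = 4*55 + 0, so 220 is a multiple of 55 and u = (w^55)^4 = 1.
Every one of the 55 terms equals 1: S = 55

S = 55


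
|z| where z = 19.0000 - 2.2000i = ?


|z| = sqrt(19^2 + (-2.2)^2) = sqrt(361 + 4.84) = sqrt(365.84) = 19.1269

|z| = 19.1269


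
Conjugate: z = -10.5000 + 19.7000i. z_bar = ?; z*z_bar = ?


z_bar = -10.5000 - 19.7000i
z*z_bar = (-10.5)^2 + 19.7^2 = 110.25 + 388.09 = 498.34

z_bar = -10.5000 - 19.7000i, z*z_bar = 498.34


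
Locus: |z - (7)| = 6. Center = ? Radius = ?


|z - z0| = r is a circle with center z0 and radius r.
Center = (7, 0), radius = 6

Circle with center (7, 0) and radius 6


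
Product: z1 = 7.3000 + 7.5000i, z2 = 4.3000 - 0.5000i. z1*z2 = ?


Real = 7.3*4.3 - 7.5*(-0.5) = 31.39 - (-3.75) = 35.14
Imag = 7.3*(-0.5) + 4.3*7.5 = -3.65 + 32.25 = 28.6

35.1400 + 28.6000i


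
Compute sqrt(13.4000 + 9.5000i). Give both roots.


|z| = sqrt(179.56+90.25) = 16.4259
sqrt((|z|+a)/2) = sqrt((16.4259+13.4)/2) = sqrt(14.9129) = 3.8617
sqrt((|z|-a)/2) = sqrt((16.4259-13.4)/2) = sqrt(1.5129) = 1.2300

±(3.8617 + 1.2300i) i.e. 3.8617 + 1.2300i and -3.8617 - 1.2300i


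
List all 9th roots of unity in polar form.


The 9th roots of unity are cis(360k/9°) for k=0..8
Angle step = 360/9 = 40°
Primitive root: cis(40°)
Primitive root = 0.7660 + 0.6428i

9 roots at angles: 0°, 40°, 80°, 120°, 160°, 200°, 240°, 280°, 320°


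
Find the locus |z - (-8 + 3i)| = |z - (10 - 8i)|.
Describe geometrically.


Equal distances means the locus is the perpendicular bisector of z1 and z2.
Midpoint = ((-8+10)/2, (3+(-8))/2) = (1.0000, -2.5000)

Perpendicular bisector through (1.0000, -2.5000)


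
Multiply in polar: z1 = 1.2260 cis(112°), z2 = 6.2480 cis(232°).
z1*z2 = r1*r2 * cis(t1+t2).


r = 1.2260 * 6.2480 = 7.6600
theta = 112° + 232° = 344° = 344° (mod 360)

7.6600 cis(344°)


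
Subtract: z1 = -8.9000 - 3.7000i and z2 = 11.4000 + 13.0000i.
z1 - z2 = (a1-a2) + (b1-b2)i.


Real: -8.9 - 11.4 = -20.3
Imag: -3.7 - 13 = -16.7

-20.3000 - 16.7000i


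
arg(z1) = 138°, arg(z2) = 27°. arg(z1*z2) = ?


arg(z1*z2) = 138° + 27° = 165°
Normalized to (-180°, 180°]: 165°

165°


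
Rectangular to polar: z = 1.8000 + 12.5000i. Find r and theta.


r = sqrt(3.24+156.25) = sqrt(159.49) = 12.6289
theta = atan2(12.5, 1.8) = 81.8057 degrees

r = 12.6289, theta = 81.8057 degrees


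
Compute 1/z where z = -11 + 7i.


|z|^2 = 121+49 = 170
1/z = (-11 - 7i)/170

1/z = -0.0647 - 0.0412i


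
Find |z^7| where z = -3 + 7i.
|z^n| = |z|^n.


|z| = sqrt(9+49) = sqrt(58) = 7.6158
|z^7| = |z|^7 = (sqrt(58))^7 = 58^3 * sqrt(58) = 195112*sqrt(58)

|z^7| = 195112*sqrt(58) ≈ 1485928.7222


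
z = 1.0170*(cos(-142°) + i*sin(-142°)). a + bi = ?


a = 1.0170*cos(-142°) = 1.0170*(-0.788) = -0.8014
b = 1.0170*sin(-142°) = 1.0170*(-0.61566) = -0.6261

-0.8014 - 0.6261i


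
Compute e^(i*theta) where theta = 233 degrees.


cos(233°) = -0.6018
sin(233°) = -0.7986

e^(i*233°) = -0.6018 - 0.7986i


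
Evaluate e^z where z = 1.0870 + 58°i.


e^1.0870 = 2.9654
cos(58°) = 0.5299
sin(58°) = 0.84805
Real = 2.9654*0.5299 = 1.5714
Imag = 2.9654*0.84805 = 2.5148

1.5714 + 2.5148i


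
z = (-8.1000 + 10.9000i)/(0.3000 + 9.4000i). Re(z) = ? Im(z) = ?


Multiply by conjugate: (-8.1000 + 10.9000i)(0.3000 - 9.4000i) / (0.3^2 + 9.4^2)
Numerator real = -8.1*0.3 + 10.9*9.4 = 100.03
Numerator imag = 10.9*0.3 - (-8.1)*9.4 = 79.41
Denominator = 88.45
Re(z) = 100.03/88.45 = 1.1309
Im(z) = 79.41/88.45 = 0.8978

Re(z) = 1.1309, Im(z) = 0.8978


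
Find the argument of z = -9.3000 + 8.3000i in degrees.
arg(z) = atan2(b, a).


Re = -9.3, Im = 8.3
arg = atan2(8.3, -9.3) = 138.2519 degrees

arg(z) = 138.2519 degrees


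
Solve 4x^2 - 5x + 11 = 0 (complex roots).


disc = (-5)^2 - 4*4*11 = 25 - 176 = -151
sqrt(|disc|) = sqrt(151) = 12.2882
Real part = 5/(2*4) = 0.6250
Imag part = 12.2882/(2*4) = 1.5360

0.6250 ± 1.5360i


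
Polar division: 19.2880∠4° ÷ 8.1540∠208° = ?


r = 19.2880 / 8.1540 = 2.3655
theta = 4° - 208° = -204° = 156° (mod 360)

2.3655 cis(156°)
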